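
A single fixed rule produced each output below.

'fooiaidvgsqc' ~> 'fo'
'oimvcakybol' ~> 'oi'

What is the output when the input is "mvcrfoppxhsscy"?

mv

What's happening: keep only the first 2 characters.
Doing the same to "mvcrfoppxhsscy": "mv".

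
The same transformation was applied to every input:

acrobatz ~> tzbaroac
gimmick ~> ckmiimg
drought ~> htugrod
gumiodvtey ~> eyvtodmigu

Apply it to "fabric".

In each case the input is transformed by: reverse the string, then swap each adjacent pair of characters (1↔2, 3↔4, ...).
For "fabric" the result is "icbrfa".

icbrfa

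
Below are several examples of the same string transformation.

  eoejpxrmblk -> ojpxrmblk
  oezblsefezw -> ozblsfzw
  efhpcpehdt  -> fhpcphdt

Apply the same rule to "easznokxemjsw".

The transformation: remove every "e".
For "easznokxemjsw" the result is "asznokxmjsw".

asznokxmjsw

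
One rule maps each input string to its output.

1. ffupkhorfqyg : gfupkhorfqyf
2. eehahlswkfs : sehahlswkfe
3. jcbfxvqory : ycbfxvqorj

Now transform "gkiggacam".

The rule is to swap the first and last characters.
So "gkiggacam" becomes "mkiggacag".

mkiggacag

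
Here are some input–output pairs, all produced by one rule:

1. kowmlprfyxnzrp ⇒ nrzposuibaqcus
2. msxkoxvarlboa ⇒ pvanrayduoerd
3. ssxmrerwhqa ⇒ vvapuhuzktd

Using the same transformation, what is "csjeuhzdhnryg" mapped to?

fvmhxkcgkqubj

What's happening: shift every letter 3 places forward in the alphabet (wrapping around).
So "csjeuhzdhnryg" becomes "fvmhxkcgkqubj".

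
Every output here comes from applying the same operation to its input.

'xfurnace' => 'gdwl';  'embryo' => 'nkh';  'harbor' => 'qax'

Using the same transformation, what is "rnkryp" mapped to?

ath

The pattern: shift every letter 9 places forward in the alphabet (wrapping around), then keep every other character starting from the first (positions 1st, 3rd, 5th, ...).
"rnkryp" → "awtahy" → "ath".
(Check on "harbor": → "qjakxa" → "qax" ✓)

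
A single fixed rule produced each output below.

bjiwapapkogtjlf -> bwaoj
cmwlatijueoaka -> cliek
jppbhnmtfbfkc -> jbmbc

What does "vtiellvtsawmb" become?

In each case the input is transformed by: keep one character in every 3, starting at position 1 (positions 1st, 4th, 7th, ...).
For "vtiellvtsawmb" the result is "vevab".

vevab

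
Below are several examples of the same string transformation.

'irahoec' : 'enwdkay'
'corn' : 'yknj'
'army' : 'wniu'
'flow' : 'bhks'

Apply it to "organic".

kncwjey

Each output is the input with this applied: shift every letter 4 places backward in the alphabet (wrapping around).
For "organic" the result is "kncwjey".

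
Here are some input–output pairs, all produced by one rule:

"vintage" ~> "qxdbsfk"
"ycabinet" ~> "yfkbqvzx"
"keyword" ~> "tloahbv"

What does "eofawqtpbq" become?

Each output is the input with this applied: move the first 3 characters to the end (rotate left by 3), then shift every letter 3 places backward in the alphabet (wrapping around).
"eofawqtpbq" → "awqtpbqeof" → "xtnqmynblc".

xtnqmynblc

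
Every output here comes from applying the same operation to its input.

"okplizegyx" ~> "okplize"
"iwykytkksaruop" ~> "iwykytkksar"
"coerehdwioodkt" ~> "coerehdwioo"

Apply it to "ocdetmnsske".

ocdetmns

The transformation: delete the last 3 characters.
So "ocdetmnsske" becomes "ocdetmns".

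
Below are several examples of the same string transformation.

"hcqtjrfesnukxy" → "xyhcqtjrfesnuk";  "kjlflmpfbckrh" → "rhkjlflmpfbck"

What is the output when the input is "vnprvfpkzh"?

zhvnprvfpk

Each output is the input with this applied: move the last 2 characters to the front (rotate right by 2).
For "vnprvfpkzh" the result is "zhvnprvfpk".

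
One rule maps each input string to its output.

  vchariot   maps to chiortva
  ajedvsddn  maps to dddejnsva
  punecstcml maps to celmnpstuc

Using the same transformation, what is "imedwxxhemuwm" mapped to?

Each output is the input with this applied: sort the characters into alphabetical order, then move the first character to the end.
For "imedwxxhemuwm" the result is "eehimmmuwwxxd".

eehimmmuwwxxd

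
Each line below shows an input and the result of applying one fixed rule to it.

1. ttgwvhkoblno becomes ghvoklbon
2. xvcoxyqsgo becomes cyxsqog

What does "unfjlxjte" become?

The transformation: swap each adjacent pair of characters (1↔2, 3↔4, ...), then delete the first 3 characters.
For "unfjlxjte", step one produces "nujfxltje"; step two turns that into "fxltje".

fxltje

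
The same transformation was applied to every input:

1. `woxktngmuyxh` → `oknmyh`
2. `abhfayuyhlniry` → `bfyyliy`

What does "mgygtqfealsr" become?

What's happening: keep every other character starting from the second (positions 2nd, 4th, 6th, ...).
On "mgygtqfealsr" that produces "ggqelr".

ggqelr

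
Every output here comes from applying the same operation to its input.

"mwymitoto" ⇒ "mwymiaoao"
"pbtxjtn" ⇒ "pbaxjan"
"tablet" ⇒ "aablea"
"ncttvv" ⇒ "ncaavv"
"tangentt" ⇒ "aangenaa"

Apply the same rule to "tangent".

aangena

Rule — replace every "t" with "a".
On "tangent" that produces "aangena".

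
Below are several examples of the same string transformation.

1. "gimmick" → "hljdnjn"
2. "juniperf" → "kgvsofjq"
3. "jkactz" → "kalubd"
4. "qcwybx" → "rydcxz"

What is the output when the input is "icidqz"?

jadrje

The transformation: shift every letter 1 place forward in the alphabet (wrapping around), then take characters alternately from the front and the back (1st, last, 2nd, 2nd-last, ...).
On "icidqz" that produces "jadrje".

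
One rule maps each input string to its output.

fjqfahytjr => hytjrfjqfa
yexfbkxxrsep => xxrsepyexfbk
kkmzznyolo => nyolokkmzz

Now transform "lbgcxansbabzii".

The transformation: swap the front and back halves of the string.
"lbgcxansbabzii" → "sbabziilbgcxan".

sbabziilbgcxan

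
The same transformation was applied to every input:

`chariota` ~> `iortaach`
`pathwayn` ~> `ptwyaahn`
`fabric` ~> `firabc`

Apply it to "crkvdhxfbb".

hkrvxbbcdf

Each output is the input with this applied: sort the characters into alphabetical order, then swap the front and back halves of the string.
Working it through for "crkvdhxfbb": intermediate "bbcdfhkrvx", final "hkrvxbbcdf".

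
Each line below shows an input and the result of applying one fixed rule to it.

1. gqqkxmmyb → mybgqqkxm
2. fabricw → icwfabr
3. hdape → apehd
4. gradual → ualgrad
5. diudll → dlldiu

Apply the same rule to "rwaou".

aourw

What's happening: move the last 3 characters to the front (rotate right by 3).
Doing the same to "rwaou": "aourw".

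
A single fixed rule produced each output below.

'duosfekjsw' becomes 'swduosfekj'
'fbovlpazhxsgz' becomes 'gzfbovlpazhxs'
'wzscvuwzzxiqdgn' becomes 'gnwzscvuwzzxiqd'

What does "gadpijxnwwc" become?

wcgadpijxnw

The rule is to move the last 2 characters to the front (rotate right by 2).
Applying that to "gadpijxnwwc" gives "wcgadpijxnw".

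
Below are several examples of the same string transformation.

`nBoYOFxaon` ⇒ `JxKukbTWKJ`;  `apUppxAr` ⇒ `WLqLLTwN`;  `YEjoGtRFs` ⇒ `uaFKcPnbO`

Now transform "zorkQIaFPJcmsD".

The transformation: shift every letter 4 places backward in the alphabet (wrapping around), then flip the case of every letter.
Applying both steps to "zorkQIaFPJcmsD": "vkngMEwBLFyioZ", then "VKNGmeWblfYIOz".

VKNGmeWblfYIOz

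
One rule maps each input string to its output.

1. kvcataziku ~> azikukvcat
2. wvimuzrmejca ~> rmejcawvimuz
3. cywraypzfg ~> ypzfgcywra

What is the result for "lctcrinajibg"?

najibglctcri

Looking at the pairs, the operation is to swap the front and back halves of the string.
For "lctcrinajibg" the result is "najibglctcri".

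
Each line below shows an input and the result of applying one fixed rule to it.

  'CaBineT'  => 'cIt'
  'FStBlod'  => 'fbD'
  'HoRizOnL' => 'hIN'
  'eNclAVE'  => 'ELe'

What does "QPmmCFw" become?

qMW

In each case the input is transformed by: keep one character in every 3, starting at position 1 (positions 1st, 4th, 7th, ...), then flip the case of every letter.
Starting from "QPmmCFw": after the first operation, "Qmw"; after the second, "qMW".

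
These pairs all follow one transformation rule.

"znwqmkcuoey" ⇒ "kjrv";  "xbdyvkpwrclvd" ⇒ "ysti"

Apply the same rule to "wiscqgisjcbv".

What's happening: shift every letter 3 places backward in the alphabet (wrapping around), then keep one character in every 3, starting at position 2 (positions 2nd, 5th, 8th, ...).
Working it through for "wiscqgisjcbv": intermediate "tfpzndfpgzys", final "fnpy".
(Check on "xbdyvkpwrclvd": → "uyavshmtozisa" → "ysti" ✓)

fnpy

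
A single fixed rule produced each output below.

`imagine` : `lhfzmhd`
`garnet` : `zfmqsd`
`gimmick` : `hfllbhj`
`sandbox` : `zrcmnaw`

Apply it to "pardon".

In each case the input is transformed by: swap each adjacent pair of characters (1↔2, 3↔4, ...), then shift every letter 1 place backward in the alphabet (wrapping around).
"pardon" → "apdrno" → "zocqmn".

zocqmn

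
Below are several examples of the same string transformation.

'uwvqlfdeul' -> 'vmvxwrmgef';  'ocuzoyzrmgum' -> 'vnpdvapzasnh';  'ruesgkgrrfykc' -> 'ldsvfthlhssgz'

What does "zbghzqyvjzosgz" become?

Looking at the pairs, the operation is to move the last 2 characters to the front (rotate right by 2), then shift every letter 1 place forward in the alphabet (wrapping around).
So "zbghzqyvjzosgz" becomes "haachiarzwkapt".

haachiarzwkapt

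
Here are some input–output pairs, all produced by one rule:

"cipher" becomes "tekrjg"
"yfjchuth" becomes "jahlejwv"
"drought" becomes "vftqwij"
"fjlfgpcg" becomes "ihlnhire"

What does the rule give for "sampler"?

Each output is the input with this applied: move the last character to the front, then shift every letter 2 places forward in the alphabet (wrapping around).
On "sampler": the first step gives "rsample", and the second then gives "tucorng".

tucorng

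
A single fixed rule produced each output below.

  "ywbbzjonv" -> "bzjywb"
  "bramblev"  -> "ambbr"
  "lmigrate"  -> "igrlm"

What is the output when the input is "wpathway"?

athwp

Looking at the pairs, the operation is to delete the last 3 characters, then move the last 3 characters to the front (rotate right by 3).
Starting from "wpathway": after the first operation, "wpath"; after the second, "athwp".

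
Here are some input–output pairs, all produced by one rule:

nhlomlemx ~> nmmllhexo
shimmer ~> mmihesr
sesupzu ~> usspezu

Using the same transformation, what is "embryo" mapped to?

Each output is the input with this applied: sort the characters into reverse alphabetical order, then move the first 2 characters to the end (rotate left by 2).
Starting from "embryo": after the first operation, "yromeb"; after the second, "omebyr".

omebyr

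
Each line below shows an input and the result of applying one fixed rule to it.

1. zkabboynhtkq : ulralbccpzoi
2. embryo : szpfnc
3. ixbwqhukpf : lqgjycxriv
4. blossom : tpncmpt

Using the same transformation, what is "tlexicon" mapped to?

Rule — move the last 3 characters to the front (rotate right by 3), then shift every letter 1 place forward in the alphabet (wrapping around).
Applying both steps to "tlexicon": "contlexi", then "dpoumfyj".

dpoumfyj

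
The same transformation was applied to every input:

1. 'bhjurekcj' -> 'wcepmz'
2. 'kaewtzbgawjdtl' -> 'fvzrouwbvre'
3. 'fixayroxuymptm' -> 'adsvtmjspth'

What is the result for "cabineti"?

xvwdi

Looking at the pairs, the operation is to shift every letter 5 places backward in the alphabet (wrapping around), then delete the last 3 characters.
For "cabineti", step one produces "xvwdizod"; step two turns that into "xvwdi".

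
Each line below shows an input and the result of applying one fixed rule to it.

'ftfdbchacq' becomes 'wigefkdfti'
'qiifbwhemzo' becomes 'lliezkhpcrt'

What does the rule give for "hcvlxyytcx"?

fyoabbwfak

What's happening: shift every letter 3 places forward in the alphabet (wrapping around), then move the first character to the end.
Applying that to "hcvlxyytcx" gives "fyoabbwfak".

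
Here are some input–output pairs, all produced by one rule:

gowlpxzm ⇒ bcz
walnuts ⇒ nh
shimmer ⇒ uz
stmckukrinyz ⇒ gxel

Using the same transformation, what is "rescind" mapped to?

The transformation: keep one character in every 3, starting at position 2 (positions 2nd, 5th, 8th, ...), then shift every letter 13 places forward in the alphabet (wrapping around) — i.e. ROT13.
Working it through for "rescind": intermediate "ei", final "rv".

rv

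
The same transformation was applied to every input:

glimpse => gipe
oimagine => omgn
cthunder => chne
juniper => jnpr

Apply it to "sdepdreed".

seded

Rule — keep every other character starting from the first (positions 1st, 3rd, 5th, ...).
Applying that to "sdepdreed" gives "seded".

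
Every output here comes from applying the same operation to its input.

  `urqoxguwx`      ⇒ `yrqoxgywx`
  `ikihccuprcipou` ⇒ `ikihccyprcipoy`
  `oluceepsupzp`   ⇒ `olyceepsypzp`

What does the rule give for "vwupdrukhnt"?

vwypdrykhnt

Looking at the pairs, the operation is to replace every "u" with "y".
On "vwupdrukhnt" that produces "vwypdrykhnt".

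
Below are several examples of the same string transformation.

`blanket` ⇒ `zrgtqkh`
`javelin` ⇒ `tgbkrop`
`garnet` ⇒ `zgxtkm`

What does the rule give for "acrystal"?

The pattern: shift every letter 6 places forward in the alphabet (wrapping around), then swap the first and last characters.
"acrystal" → "gixeyzgr" → "rixeyzgg".

rixeyzgg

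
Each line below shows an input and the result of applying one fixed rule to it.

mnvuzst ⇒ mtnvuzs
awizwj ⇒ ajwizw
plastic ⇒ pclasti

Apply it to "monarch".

The rule is to swap the first and last characters, then move the last character to the front.
Applying both steps to "monarch": "honarcm", then "mhonarc".
(Check on "awizwj": → "jwizwa" → "ajwizw" ✓)

mhonarc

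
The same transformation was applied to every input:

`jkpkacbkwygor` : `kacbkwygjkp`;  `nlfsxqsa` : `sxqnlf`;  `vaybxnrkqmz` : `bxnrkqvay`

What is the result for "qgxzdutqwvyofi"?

zdutqwvyoqgx

The pattern: delete the last 2 characters, then move the first 3 characters to the end (rotate left by 3).
Starting from "qgxzdutqwvyofi": after the first operation, "qgxzdutqwvyo"; after the second, "zdutqwvyoqgx".
(Check on "vaybxnrkqmz": → "vaybxnrkq" → "bxnrkqvay" ✓)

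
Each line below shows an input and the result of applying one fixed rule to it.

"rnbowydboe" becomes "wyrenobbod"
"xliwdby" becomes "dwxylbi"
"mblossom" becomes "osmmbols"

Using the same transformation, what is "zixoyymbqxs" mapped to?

myzsixxqoby

The rule is to take characters alternately from the front and the back (1st, last, 2nd, 2nd-last, ...), then move the last 2 characters to the front (rotate right by 2).
For "zixoyymbqxs", step one produces "zsixxqobymy"; step two turns that into "myzsixxqoby".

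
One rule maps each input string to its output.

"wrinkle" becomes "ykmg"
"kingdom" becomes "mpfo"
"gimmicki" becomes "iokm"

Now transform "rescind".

What's happening: keep every other character starting from the first (positions 1st, 3rd, 5th, ...), then shift every letter 2 places forward in the alphabet (wrapping around).
For "rescind", step one produces "rsid"; step two turns that into "tukf".
(Check on "gimmicki": → "gmik" → "iokm" ✓)

tukf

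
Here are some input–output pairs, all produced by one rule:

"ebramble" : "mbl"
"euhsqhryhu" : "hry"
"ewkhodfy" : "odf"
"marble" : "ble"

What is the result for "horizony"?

zon

Rule — swap the front and back halves of the string, then keep only the first 3 characters.
Starting from "horizony": after the first operation, "zonyhori"; after the second, "zon".
(Check on "ewkhodfy": → "odfyewkh" → "odf" ✓)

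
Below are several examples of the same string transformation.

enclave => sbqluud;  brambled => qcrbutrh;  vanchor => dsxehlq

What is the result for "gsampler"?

Each output is the input with this applied: move the first 2 characters to the end (rotate left by 2), then shift every letter 10 places backward in the alphabet (wrapping around).
"gsampler" → "amplergs" → "qcfbuhwi".

qcfbuhwi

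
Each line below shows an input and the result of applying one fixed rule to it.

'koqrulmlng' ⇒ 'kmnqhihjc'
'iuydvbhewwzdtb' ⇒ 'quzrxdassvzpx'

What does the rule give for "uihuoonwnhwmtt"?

In each case the input is transformed by: shift every letter 4 places backward in the alphabet (wrapping around), then delete the first character.
For "uihuoonwnhwmtt", step one produces "qedqkkjsjdsipp"; step two turns that into "edqkkjsjdsipp".

edqkkjsjdsipp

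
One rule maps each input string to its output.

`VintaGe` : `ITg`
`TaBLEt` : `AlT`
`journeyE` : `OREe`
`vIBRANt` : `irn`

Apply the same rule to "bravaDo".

The transformation: flip the case of every letter, then keep every other character starting from the second (positions 2nd, 4th, 6th, ...).
"bravaDo" → "BRAVAdO" → "RVd".

RVd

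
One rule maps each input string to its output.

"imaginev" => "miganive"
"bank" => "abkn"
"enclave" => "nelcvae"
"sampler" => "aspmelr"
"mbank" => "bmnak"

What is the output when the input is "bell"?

In each case the input is transformed by: swap each adjacent pair of characters (1↔2, 3↔4, ...).
So "bell" becomes "ebll".

ebll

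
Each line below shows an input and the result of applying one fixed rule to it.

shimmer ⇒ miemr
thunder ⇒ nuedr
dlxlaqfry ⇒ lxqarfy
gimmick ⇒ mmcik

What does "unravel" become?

Each output is the input with this applied: swap each adjacent pair of characters (1↔2, 3↔4, ...), then delete the first 2 characters.
Doing the same to "unravel": "arevl".

arevl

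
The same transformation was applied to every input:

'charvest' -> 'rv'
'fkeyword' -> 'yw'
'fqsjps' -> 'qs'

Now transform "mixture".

xt

Rule — move the last 3 characters to the front (rotate right by 3), then keep only the last 2 characters.
Working it through for "mixture": intermediate "uremixt", final "xt".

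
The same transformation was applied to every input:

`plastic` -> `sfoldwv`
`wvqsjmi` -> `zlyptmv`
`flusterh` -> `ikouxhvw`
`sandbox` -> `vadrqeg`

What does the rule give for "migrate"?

phlwjdu

The pattern: take characters alternately from the front and the back (1st, last, 2nd, 2nd-last, ...), then shift every letter 3 places forward in the alphabet (wrapping around).
Starting from "migrate": after the first operation, "meitgar"; after the second, "phlwjdu".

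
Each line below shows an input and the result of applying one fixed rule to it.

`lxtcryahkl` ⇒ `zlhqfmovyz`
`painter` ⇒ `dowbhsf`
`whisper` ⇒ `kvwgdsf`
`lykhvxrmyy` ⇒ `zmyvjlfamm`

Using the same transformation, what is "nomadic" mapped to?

bcaorwq

The rule is to shift every letter 12 places backward in the alphabet (wrapping around).
For "nomadic" the result is "bcaorwq".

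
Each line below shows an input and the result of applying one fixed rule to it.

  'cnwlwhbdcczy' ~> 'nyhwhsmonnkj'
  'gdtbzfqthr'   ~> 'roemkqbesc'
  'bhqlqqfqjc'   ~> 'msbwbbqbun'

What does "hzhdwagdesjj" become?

Each output is the input with this applied: shift every letter 11 places forward in the alphabet (wrapping around).
So "hzhdwagdesjj" becomes "sksohlropduu".

sksohlropduu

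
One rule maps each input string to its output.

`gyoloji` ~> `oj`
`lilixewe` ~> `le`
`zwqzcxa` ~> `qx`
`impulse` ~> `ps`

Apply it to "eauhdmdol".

uml

In each case the input is transformed by: keep one character in every 3, starting at position 3 (positions 3rd, 6th, 9th, ...).
For "eauhdmdol" the result is "uml".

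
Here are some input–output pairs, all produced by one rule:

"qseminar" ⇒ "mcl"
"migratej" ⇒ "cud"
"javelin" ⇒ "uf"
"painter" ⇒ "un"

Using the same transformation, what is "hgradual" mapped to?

Rule — shift every letter 6 places backward in the alphabet (wrapping around), then keep one character in every 3, starting at position 2 (positions 2nd, 5th, 8th, ...).
"hgradual" → "baluxouf" → "axf".
(Check on "migratej": → "gcalunyd" → "cud" ✓)

axf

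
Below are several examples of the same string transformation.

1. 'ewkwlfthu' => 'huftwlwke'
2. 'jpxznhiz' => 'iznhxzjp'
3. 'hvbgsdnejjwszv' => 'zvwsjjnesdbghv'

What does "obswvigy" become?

gyviswob

In each case the input is transformed by: reverse the string, then swap each adjacent pair of characters (1↔2, 3↔4, ...).
For "obswvigy", step one produces "ygivwsbo"; step two turns that into "gyviswob".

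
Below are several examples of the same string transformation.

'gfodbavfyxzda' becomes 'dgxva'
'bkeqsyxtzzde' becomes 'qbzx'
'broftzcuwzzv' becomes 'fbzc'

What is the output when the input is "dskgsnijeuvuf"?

gduif

Looking at the pairs, the operation is to keep one character in every 3, starting at position 1 (positions 1st, 4th, 7th, ...), then swap each adjacent pair of characters (1↔2, 3↔4, ...).
"dskgsnijeuvuf" → "dgiuf" → "gduif".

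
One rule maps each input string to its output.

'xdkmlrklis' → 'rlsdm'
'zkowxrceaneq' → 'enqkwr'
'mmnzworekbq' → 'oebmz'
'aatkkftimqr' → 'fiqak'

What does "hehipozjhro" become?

ojrei

Looking at the pairs, the operation is to keep every other character starting from the second (positions 2nd, 4th, 6th, ...), then move the last 3 characters to the front (rotate right by 3).
Starting from "hehipozjhro": after the first operation, "eiojr"; after the second, "ojrei".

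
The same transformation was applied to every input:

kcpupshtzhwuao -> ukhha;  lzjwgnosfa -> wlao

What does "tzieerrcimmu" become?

etmr

The rule is to keep one character in every 3, starting at position 1 (positions 1st, 4th, 7th, ...), then swap each adjacent pair of characters (1↔2, 3↔4, ...).
Applying both steps to "tzieerrcimmu": "term", then "etmr".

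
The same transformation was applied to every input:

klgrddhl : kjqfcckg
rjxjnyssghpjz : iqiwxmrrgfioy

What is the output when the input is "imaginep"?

The rule is to swap each adjacent pair of characters (1↔2, 3↔4, ...), then shift every letter 1 place backward in the alphabet (wrapping around).
Working it through for "imaginep": intermediate "miganipe", final "lhfzmhod".
(Check on "klgrddhl": → "lkrgddlh" → "kjqfcckg" ✓)

lhfzmhod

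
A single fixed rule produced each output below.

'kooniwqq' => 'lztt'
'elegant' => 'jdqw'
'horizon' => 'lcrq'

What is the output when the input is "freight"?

Rule — shift every letter 3 places forward in the alphabet (wrapping around), then keep only the last 4 characters.
For "freight", step one produces "iuhljkw"; step two turns that into "ljkw".

ljkw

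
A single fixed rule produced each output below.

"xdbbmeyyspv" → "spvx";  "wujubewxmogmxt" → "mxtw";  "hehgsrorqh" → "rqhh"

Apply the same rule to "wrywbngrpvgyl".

gylw

In each case the input is transformed by: move the first character to the end, then keep only the last 4 characters.
On "wrywbngrpvgyl" that produces "gylw".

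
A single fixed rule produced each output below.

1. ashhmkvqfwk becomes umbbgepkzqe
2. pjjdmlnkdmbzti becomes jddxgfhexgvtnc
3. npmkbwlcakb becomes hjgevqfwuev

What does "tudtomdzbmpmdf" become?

In each case the input is transformed by: shift every letter 6 places backward in the alphabet (wrapping around).
For "tudtomdzbmpmdf" the result is "noxnigxtvgjgxz".

noxnigxtvgjgxz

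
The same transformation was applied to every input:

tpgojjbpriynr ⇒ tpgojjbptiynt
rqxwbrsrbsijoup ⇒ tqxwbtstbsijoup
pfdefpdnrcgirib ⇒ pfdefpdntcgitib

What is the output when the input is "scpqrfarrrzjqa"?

scpqtfatttzjqa

Looking at the pairs, the operation is to replace every "r" with "t".
So "scpqrfarrrzjqa" becomes "scpqtfatttzjqa".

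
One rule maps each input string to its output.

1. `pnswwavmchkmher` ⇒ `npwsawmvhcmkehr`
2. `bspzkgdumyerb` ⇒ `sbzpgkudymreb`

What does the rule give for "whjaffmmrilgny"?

The pattern: swap each adjacent pair of characters (1↔2, 3↔4, ...).
For "whjaffmmrilgny" the result is "hwajffmmirglyn".

hwajffmmirglyn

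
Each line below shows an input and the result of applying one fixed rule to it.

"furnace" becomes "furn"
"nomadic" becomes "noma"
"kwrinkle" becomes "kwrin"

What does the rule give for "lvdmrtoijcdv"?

lvdmrtoij

The pattern: delete the last 3 characters.
So "lvdmrtoijcdv" becomes "lvdmrtoij".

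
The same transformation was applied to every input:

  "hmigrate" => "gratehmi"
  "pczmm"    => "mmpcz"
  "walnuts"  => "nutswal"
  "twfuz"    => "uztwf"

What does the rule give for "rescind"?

cindres

The rule is to move the first 3 characters to the end (rotate left by 3).
"rescind" → "cindres".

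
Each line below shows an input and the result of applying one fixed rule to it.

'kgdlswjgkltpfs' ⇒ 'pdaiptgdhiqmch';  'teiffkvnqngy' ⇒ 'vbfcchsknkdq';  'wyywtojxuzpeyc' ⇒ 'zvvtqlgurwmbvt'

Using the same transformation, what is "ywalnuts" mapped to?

Rule — shift every letter 3 places backward in the alphabet (wrapping around), then swap the first and last characters.
Applying both steps to "ywalnuts": "vtxikrqp", then "ptxikrqv".
(Check on "teiffkvnqngy": → "qbfcchsknkdv" → "vbfcchsknkdq" ✓)

ptxikrqv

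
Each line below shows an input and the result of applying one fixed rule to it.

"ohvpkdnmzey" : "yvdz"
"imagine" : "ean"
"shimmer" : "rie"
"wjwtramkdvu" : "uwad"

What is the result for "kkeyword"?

deo

The pattern: move the last character to the front, then keep one character in every 3, starting at position 1 (positions 1st, 4th, 7th, ...).
"kkeyword" → "dkkeywor" → "deo".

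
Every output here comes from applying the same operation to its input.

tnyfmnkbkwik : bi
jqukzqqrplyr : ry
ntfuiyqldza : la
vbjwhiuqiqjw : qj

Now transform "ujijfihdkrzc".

In each case the input is transformed by: keep one character in every 3, starting at position 2 (positions 2nd, 5th, 8th, ...), then keep only the last 2 characters.
Doing the same to "ujijfihdkrzc": "dz".

dz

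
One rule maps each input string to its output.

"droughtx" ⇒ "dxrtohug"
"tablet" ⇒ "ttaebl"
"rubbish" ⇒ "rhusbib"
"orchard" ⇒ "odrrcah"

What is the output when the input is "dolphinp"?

dponliph

The transformation: take characters alternately from the front and the back (1st, last, 2nd, 2nd-last, ...).
Applying that to "dolphinp" gives "dponliph".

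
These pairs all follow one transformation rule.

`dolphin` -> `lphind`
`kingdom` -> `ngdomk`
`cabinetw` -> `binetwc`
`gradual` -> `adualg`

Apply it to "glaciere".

The transformation: move the first 2 characters to the end (rotate left by 2), then delete the last character.
"glaciere" → "acieregl" → "aciereg".
(Check on "dolphin": → "lphindo" → "lphind" ✓)

aciereg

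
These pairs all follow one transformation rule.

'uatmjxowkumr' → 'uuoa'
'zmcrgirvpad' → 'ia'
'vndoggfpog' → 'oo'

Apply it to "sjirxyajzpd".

The transformation: sort the characters into reverse alphabetical order, then keep only the vowels.
Working it through for "sjirxyajzpd": intermediate "zyxsrpjjida", final "ia".

ia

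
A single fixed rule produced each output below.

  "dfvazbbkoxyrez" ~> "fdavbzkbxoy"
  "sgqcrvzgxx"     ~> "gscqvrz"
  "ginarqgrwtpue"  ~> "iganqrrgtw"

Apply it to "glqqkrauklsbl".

lgqqrkualk

The rule is to delete the last 3 characters, then swap each adjacent pair of characters (1↔2, 3↔4, ...).
"glqqkrauklsbl" → "glqqkraukl" → "lgqqrkualk".
(Check on "dfvazbbkoxyrez": → "dfvazbbkoxy" → "fdavbzkbxoy" ✓)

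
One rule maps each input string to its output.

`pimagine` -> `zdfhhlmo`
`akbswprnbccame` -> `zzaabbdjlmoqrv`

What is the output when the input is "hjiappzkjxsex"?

zdghiijoorwwy

In each case the input is transformed by: sort the characters into alphabetical order, then shift every letter 1 place backward in the alphabet (wrapping around).
On "hjiappzkjxsex" that produces "zdghiijoorwwy".
(Check on "pimagine": → "aegiimnp" → "zdfhhlmo" ✓)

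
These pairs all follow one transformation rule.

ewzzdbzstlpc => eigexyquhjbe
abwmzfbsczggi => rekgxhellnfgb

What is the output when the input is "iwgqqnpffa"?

vvsukkfnbl

In each case the input is transformed by: move the first 3 characters to the end (rotate left by 3), then shift every letter 5 places forward in the alphabet (wrapping around).
On "iwgqqnpffa" that produces "vvsukkfnbl".
(Check on "ewzzdbzstlpc": → "zdbzstlpcewz" → "eigexyquhjbe" ✓)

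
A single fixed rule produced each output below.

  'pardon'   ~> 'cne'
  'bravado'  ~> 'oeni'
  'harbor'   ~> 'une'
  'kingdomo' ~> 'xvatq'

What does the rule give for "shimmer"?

fuvz

Rule — shift every letter 13 places forward in the alphabet (wrapping around) — i.e. ROT13, then delete the last 3 characters.
Starting from "shimmer": after the first operation, "fuvzzre"; after the second, "fuvz".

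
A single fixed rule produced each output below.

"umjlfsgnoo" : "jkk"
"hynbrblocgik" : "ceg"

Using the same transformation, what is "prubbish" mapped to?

eod

Each output is the input with this applied: shift every letter 4 places backward in the alphabet (wrapping around), then keep only the last 3 characters.
For "prubbish" the result is "eod".
(Check on "hynbrblocgik": → "dujxnxhkyceg" → "ceg" ✓)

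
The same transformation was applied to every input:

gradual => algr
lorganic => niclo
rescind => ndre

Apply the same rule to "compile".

Each output is the input with this applied: move the first 2 characters to the end (rotate left by 2), then delete the first 3 characters.
Applying both steps to "compile": "mpileco", then "leco".
(Check on "lorganic": → "rganiclo" → "niclo" ✓)

leco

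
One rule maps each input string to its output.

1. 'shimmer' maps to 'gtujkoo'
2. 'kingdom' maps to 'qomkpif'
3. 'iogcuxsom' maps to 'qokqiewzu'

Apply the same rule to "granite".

vgitcpk

Each output is the input with this applied: move the last 2 characters to the front (rotate right by 2), then shift every letter 2 places forward in the alphabet (wrapping around).
So "granite" becomes "vgitcpk".
(Check on "iogcuxsom": → "omiogcuxs" → "qokqiewzu" ✓)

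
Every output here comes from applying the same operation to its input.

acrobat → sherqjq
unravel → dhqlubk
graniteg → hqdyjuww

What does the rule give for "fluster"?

The pattern: shift every letter 10 places backward in the alphabet (wrapping around), then move the first character to the end.
Applying both steps to "fluster": "vbkijuh", then "bkijuhv".
(Check on "unravel": → "kdhqlub" → "dhqlubk" ✓)

bkijuhv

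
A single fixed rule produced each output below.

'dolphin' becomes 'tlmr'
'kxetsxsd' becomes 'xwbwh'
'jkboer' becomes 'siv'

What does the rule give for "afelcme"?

pgqi

What's happening: delete the first 3 characters, then shift every letter 4 places forward in the alphabet (wrapping around).
"afelcme" → "lcme" → "pgqi".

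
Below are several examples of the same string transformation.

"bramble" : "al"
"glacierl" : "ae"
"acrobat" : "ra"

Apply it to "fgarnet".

In each case the input is transformed by: keep one character in every 3, starting at position 3 (positions 3rd, 6th, 9th, ...).
Doing the same to "fgarnet": "ae".

ae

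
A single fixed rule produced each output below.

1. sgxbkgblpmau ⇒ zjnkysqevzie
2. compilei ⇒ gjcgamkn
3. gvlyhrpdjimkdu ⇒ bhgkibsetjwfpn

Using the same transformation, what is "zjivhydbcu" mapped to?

wbzasxhgtf

Looking at the pairs, the operation is to shift every letter 2 places backward in the alphabet (wrapping around), then swap the front and back halves of the string.
"zjivhydbcu" → "xhgtfwbzas" → "wbzasxhgtf".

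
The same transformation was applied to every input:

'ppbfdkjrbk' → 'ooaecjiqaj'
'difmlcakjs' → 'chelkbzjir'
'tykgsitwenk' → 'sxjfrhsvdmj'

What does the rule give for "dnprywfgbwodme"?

The pattern: shift every letter 1 place backward in the alphabet (wrapping around).
Applying that to "dnprywfgbwodme" gives "cmoqxvefavncld".

cmoqxvefavncld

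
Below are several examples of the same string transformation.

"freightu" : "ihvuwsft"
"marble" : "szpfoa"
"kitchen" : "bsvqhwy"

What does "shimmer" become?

fsaawvg

Each output is the input with this applied: reverse the string, then shift every letter 12 places backward in the alphabet (wrapping around).
Working it through for "shimmer": intermediate "remmihs", final "fsaawvg".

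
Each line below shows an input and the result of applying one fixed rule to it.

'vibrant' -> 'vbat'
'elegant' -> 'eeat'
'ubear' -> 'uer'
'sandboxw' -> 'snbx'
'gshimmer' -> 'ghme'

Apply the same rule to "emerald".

eead

Rule — keep every other character starting from the first (positions 1st, 3rd, 5th, ...).
Applying that to "emerald" gives "eead".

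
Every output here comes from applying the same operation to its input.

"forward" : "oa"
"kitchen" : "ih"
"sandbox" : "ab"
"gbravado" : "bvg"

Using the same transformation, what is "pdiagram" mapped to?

The transformation: swap the first and last characters, then keep one character in every 3, starting at position 2 (positions 2nd, 5th, 8th, ...).
For "pdiagram", step one produces "mdiagrap"; step two turns that into "dgp".

dgp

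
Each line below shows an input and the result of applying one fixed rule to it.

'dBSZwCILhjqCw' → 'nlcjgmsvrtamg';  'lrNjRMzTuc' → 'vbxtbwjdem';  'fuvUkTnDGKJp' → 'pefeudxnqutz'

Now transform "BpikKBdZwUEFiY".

The transformation: shift every letter 10 places forward in the alphabet (wrapping around), then convert every letter to lowercase.
For "BpikKBdZwUEFiY", step one produces "LzsuULnJgEOPsI"; step two turns that into "lzsuulnjgeopsi".

lzsuulnjgeopsi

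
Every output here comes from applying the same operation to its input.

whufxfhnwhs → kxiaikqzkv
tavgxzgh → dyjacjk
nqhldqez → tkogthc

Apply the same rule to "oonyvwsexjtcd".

What's happening: delete the first character, then shift every letter 3 places forward in the alphabet (wrapping around).
Working it through for "oonyvwsexjtcd": intermediate "onyvwsexjtcd", final "rqbyzvhamwfg".

rqbyzvhamwfg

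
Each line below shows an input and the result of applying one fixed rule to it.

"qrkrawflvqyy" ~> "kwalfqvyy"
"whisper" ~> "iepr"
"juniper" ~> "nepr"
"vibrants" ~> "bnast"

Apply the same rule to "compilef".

mlife

Looking at the pairs, the operation is to swap each adjacent pair of characters (1↔2, 3↔4, ...), then delete the first 3 characters.
Applying both steps to "compilef": "ocpmlife", then "mlife".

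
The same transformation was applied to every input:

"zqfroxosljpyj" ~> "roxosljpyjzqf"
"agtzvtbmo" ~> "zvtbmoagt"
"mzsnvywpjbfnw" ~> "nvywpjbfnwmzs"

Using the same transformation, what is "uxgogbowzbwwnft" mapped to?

ogbowzbwwnftuxg

Rule — move the first 3 characters to the end (rotate left by 3).
Doing the same to "uxgogbowzbwwnft": "ogbowzbwwnftuxg".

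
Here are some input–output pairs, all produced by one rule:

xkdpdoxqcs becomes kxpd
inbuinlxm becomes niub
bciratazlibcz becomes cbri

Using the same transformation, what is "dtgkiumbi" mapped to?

The pattern: swap each adjacent pair of characters (1↔2, 3↔4, ...), then keep only the first 4 characters.
Working it through for "dtgkiumbi": intermediate "tdkguibmi", final "tdkg".

tdkg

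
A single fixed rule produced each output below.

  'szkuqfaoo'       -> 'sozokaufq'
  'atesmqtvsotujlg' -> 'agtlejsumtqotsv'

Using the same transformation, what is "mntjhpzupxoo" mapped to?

monotxjphupz

The pattern: take characters alternately from the front and the back (1st, last, 2nd, 2nd-last, ...).
Doing the same to "mntjhpzupxoo": "monotxjphupz".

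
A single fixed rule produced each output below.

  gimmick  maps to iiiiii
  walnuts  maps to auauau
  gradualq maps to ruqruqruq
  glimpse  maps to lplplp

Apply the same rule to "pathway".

awawaw

The pattern: keep one character in every 3, starting at position 2 (positions 2nd, 5th, 8th, ...), then write the whole string 3 times in a row.
Working it through for "pathway": intermediate "aw", final "awawaw".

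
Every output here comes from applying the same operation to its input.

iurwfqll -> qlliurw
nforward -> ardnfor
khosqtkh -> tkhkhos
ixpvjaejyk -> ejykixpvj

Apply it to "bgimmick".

In each case the input is transformed by: swap the front and back halves of the string, then delete the first character.
Starting from "bgimmick": after the first operation, "mickbgim"; after the second, "ickbgim".

ickbgim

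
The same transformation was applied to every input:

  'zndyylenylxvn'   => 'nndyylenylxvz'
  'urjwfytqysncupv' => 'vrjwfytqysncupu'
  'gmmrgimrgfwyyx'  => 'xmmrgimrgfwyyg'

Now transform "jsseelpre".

esseelprj

Rule — swap the first and last characters.
So "jsseelpre" becomes "esseelprj".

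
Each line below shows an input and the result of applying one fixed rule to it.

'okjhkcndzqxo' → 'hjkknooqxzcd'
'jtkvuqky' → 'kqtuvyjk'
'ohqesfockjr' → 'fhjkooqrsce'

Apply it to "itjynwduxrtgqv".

The pattern: sort the characters into alphabetical order, then move the first 2 characters to the end (rotate left by 2).
On "itjynwduxrtgqv": the first step gives "dgijnqrttuvwxy", and the second then gives "ijnqrttuvwxydg".
(Check on "okjhkcndzqxo": → "cdhjkknooqxz" → "hjkknooqxzcd" ✓)

ijnqrttuvwxydg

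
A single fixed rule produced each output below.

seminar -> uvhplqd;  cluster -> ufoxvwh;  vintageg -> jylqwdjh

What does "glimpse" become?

Each output is the input with this applied: move the last character to the front, then shift every letter 3 places forward in the alphabet (wrapping around).
Applying both steps to "glimpse": "eglimps", then "hjolpsv".

hjolpsv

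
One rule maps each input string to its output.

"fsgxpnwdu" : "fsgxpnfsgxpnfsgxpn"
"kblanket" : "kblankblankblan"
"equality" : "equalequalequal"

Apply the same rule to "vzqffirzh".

The pattern: delete the last 3 characters, then write the whole string 3 times in a row.
Starting from "vzqffirzh": after the first operation, "vzqffi"; after the second, "vzqffivzqffivzqffi".
(Check on "equality": → "equal" → "equalequalequal" ✓)

vzqffivzqffivzqffi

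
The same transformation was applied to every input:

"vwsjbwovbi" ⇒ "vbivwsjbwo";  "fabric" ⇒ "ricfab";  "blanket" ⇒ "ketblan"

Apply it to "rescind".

indresc

In each case the input is transformed by: move the last 3 characters to the front (rotate right by 3).
"rescind" → "indresc".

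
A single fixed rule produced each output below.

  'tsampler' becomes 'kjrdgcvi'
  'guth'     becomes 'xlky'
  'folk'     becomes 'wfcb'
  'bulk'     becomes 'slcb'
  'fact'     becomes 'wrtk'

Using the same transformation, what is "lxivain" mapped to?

Looking at the pairs, the operation is to shift every letter 9 places backward in the alphabet (wrapping around).
Applying that to "lxivain" gives "cozmrze".

cozmrze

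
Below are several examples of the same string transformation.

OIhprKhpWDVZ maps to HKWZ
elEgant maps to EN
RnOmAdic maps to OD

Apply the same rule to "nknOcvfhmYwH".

The transformation: keep one character in every 3, starting at position 3 (positions 3rd, 6th, 9th, ...), then convert every letter to uppercase.
On "nknOcvfhmYwH": the first step gives "nvmH", and the second then gives "NVMH".

NVMH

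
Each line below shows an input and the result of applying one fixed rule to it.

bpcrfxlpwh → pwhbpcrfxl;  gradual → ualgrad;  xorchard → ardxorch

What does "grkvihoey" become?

The transformation: move the last 3 characters to the front (rotate right by 3).
Doing the same to "grkvihoey": "oeygrkvih".

oeygrkvih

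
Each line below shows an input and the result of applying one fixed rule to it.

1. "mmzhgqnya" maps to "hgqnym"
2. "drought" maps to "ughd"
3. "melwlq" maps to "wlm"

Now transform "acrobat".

The transformation: swap the first and last characters, then delete the first 3 characters.
Working it through for "acrobat": intermediate "tcrobaa", final "obaa".

obaa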